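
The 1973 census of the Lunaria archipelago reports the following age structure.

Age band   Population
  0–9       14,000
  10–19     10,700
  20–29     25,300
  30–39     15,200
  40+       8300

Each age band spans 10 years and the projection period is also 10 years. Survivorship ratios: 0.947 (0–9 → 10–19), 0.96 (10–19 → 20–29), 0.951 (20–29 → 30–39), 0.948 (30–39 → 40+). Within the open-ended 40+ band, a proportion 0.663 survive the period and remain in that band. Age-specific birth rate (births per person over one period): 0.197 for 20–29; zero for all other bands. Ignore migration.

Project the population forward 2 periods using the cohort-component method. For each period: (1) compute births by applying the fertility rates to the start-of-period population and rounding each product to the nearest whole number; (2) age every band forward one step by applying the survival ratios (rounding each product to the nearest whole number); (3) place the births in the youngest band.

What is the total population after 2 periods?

65252

— Period 1 —
Births: 25300 * 0.197 = 4984
10–19: 14000 * 0.947 = 13258
20–29: 10700 * 0.96 = 10272
30–39: 25300 * 0.951 = 24060
40+: 15200 * 0.948 + 8300 * 0.663 = 14410 + 5503 = 19913
→ [4984, 13258, 10272, 24060, 19913]
— Period 2 —
Births: 10272 * 0.197 = 2024
10–19: 4984 * 0.947 = 4720
20–29: 13258 * 0.96 = 12728
30–39: 10272 * 0.951 = 9769
40+: 24060 * 0.948 + 19913 * 0.663 = 22809 + 13202 = 36011
→ [2024, 4720, 12728, 9769, 36011]
Total after period 2: 2024 + 4720 + 12728 + 9769 + 36011 = 65252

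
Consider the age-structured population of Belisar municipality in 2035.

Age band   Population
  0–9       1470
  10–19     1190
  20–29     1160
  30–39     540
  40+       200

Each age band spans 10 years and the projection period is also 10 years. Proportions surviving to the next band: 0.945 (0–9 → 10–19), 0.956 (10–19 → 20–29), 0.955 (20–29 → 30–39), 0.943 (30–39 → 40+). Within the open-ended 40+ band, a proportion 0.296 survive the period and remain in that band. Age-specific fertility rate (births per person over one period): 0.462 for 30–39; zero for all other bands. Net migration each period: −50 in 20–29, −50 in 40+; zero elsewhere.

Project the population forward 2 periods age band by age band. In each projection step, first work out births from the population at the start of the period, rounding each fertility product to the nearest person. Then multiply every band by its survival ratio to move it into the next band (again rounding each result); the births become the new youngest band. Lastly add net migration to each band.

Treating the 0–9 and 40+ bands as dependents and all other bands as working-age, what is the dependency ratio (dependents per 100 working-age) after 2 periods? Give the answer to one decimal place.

(Groups numbered youngest = 1 to oldest = 5.)
Period 1:
Births: 540 * 0.462 = 249
Group 2: 1470 * 0.945 = 1389
Group 3: 1190 * 0.956 = 1138
Group 4: 1160 * 0.955 = 1108
Group 5: 540 * 0.943 + 200 * 0.296 = 509 + 59 = 568
Net migration: Group 3 − 50 → 1088; Group 5 − 50 → 518
Giving 249 / 1389 / 1088 / 1108 / 518.
Period 2:
Births: 1108 * 0.462 = 512
Group 2: 249 * 0.945 = 235
Group 3: 1389 * 0.956 = 1328
Group 4: 1088 * 0.955 = 1039
Group 5: 1108 * 0.943 + 518 * 0.296 = 1045 + 153 = 1198
Net migration: Group 3 − 50 → 1278; Group 5 − 50 → 1148
Giving 512 / 235 / 1278 / 1039 / 1148.
Dependents (band 0–9 + band 40+) = 512 + 1148 = 1660; working-age = 2552; ratio = 1660/2552 × 100 = 65.0

65.0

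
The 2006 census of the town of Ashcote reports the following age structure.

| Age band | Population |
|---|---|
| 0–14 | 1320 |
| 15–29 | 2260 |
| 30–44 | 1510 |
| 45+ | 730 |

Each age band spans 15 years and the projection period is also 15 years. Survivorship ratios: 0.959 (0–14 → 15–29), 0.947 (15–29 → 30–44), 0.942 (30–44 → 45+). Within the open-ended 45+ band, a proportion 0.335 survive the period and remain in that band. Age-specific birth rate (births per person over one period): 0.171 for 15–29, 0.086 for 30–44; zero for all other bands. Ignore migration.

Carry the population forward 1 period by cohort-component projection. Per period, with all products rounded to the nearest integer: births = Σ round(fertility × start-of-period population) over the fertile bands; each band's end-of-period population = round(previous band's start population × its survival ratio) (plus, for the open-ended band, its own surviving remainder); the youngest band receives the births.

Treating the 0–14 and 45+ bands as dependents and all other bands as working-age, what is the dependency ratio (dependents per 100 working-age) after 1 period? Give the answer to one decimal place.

Let band 1 be 0–14 through band 4 = 45+.
After projecting period 1:
Births: 2260 × 0.171 = 386, 1510 × 0.086 = 130 — total 516
Band 2: 1320 × 0.959 = 1266
Band 3: 2260 × 0.947 = 2140
Band 4: 1510 × 0.942 + 730 × 0.335 = 1422 + 245 = 1667
→ [516, 1266, 2140, 1667]
Dependents (band 0–14 + band 45+) = 516 + 1667 = 2183; working-age = 3406; ratio = 2183/3406 × 100 = 64.1

64.1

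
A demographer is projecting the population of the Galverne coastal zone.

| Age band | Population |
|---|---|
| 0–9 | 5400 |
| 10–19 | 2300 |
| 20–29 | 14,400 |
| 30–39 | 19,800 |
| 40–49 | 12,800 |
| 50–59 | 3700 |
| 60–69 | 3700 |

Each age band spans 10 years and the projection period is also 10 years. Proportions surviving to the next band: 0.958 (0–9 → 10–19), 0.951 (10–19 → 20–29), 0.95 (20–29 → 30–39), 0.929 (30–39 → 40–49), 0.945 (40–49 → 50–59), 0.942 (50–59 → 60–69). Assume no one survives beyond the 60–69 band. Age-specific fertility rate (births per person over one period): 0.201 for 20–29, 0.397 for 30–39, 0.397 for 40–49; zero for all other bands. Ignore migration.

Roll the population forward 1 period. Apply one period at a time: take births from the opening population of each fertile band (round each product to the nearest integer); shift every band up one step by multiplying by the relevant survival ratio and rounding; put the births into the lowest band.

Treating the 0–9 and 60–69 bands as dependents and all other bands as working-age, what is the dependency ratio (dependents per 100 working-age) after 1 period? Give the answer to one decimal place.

After projecting period 1:
Births: 14400 × 0.201 = 2894  |  19800 × 0.397 = 7861  |  12800 × 0.397 = 5082 → 15837
10–19: 5400 × 0.958 = 5173
20–29: 2300 × 0.951 = 2187
30–39: 14400 × 0.95 = 13680
40–49: 19800 × 0.929 = 18394
50–59: 12800 × 0.945 = 12096
60–69: 3700 × 0.942 = 3485
Giving 15837 / 5173 / 2187 / 13680 / 18394 / 12096 / 3485.
Dependents (band 0–9 + band 60–69) = 15837 + 3485 = 19322; working-age = 51530; ratio = 19322/51530 × 100 = 37.5

37.5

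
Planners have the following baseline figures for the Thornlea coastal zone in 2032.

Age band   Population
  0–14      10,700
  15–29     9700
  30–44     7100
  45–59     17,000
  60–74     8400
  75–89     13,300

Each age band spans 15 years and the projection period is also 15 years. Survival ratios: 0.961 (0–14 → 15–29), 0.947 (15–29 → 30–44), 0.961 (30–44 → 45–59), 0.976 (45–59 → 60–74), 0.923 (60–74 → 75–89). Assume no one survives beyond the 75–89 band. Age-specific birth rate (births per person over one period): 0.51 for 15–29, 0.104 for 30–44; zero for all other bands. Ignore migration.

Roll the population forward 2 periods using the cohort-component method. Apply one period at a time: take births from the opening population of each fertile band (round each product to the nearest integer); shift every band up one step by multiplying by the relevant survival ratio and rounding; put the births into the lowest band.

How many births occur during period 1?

5685

Period 1:
Births: 9700 × 0.51 = 4947  |  7100 × 0.104 = 738 → 5685
15–29: 10700 × 0.961 = 10283
30–44: 9700 × 0.947 = 9186
45–59: 7100 × 0.961 = 6823
60–74: 17000 × 0.976 = 16592
75–89: 8400 × 0.923 = 7753
Population now: 0–14=5685, 15–29=10283, 30–44=9186, 45–59=6823, 60–74=16592, 75–89=7753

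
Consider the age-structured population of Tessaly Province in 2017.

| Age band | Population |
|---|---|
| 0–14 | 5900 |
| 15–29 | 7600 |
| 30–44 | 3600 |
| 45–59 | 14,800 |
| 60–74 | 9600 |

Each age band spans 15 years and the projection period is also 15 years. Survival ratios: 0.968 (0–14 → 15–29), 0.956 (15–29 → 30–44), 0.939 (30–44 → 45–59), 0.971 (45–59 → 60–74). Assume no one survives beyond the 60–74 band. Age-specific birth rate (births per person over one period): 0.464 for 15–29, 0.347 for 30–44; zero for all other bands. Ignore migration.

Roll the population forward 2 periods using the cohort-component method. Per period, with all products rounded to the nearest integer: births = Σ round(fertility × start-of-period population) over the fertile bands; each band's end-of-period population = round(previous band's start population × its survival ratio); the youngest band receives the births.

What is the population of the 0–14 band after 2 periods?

Call the groups 1 to 5, youngest first.
Period 1:
Births: 7600 × 0.464 = 3526  |  3600 × 0.347 = 1249 → total 4775
Group 2: 5900 × 0.968 = 5711
Group 3: 7600 × 0.956 = 7266
Group 4: 3600 × 0.939 = 3380
Group 5: 14800 × 0.971 = 14371
→ [4775, 5711, 7266, 3380, 14371]
Period 2:
Births: 5711 × 0.464 = 2650  |  7266 × 0.347 = 2521 → total 5171
Group 2: 4775 × 0.968 = 4622
Group 3: 5711 × 0.956 = 5460
Group 4: 7266 × 0.939 = 6823
Group 5: 3380 × 0.971 = 3282
→ [5171, 4622, 5460, 6823, 3282]

5171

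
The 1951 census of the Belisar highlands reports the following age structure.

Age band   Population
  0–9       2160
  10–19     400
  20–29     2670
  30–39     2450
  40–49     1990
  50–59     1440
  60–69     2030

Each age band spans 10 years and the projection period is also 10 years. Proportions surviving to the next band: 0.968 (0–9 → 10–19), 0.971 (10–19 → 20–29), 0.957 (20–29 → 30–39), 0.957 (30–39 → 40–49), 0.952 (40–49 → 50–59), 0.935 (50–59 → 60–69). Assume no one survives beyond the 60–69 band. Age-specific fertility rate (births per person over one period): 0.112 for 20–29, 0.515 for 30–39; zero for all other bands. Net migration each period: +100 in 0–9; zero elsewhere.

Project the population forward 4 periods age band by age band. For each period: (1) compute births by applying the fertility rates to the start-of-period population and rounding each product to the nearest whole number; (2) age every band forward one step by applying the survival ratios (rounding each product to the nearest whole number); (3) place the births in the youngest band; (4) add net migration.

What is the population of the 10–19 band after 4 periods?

After projecting period 1:
Births: 2670 * 0.112 = 299  |  2450 * 0.515 = 1262 → total 1561
10–19: 2160 * 0.968 = 2091
20–29: 400 * 0.971 = 388
30–39: 2670 * 0.957 = 2555
40–49: 2450 * 0.957 = 2345
50–59: 1990 * 0.952 = 1894
60–69: 1440 * 0.935 = 1346
Net migration: 0–9 + 100 → 1661
End of period: [1661, 2091, 388, 2555, 2345, 1894, 1346]
After projecting period 2:
Births: 388 * 0.112 = 43  |  2555 * 0.515 = 1316 → total 1359
10–19: 1661 * 0.968 = 1608
20–29: 2091 * 0.971 = 2030
30–39: 388 * 0.957 = 371
40–49: 2555 * 0.957 = 2445
50–59: 2345 * 0.952 = 2232
60–69: 1894 * 0.935 = 1771
Net migration: 0–9 + 100 → 1459
End of period: [1459, 1608, 2030, 371, 2445, 2232, 1771]
After projecting period 3:
Births: 2030 * 0.112 = 227  |  371 * 0.515 = 191 → total 418
10–19: 1459 * 0.968 = 1412
20–29: 1608 * 0.971 = 1561
30–39: 2030 * 0.957 = 1943
40–49: 371 * 0.957 = 355
50–59: 2445 * 0.952 = 2328
60–69: 2232 * 0.935 = 2087
Net migration: 0–9 + 100 → 518
End of period: [518, 1412, 1561, 1943, 355, 2328, 2087]
After projecting period 4:
Births: 1561 * 0.112 = 175  |  1943 * 0.515 = 1001 → total 1176
10–19: 518 * 0.968 = 501
20–29: 1412 * 0.971 = 1371
30–39: 1561 * 0.957 = 1494
40–49: 1943 * 0.957 = 1859
50–59: 355 * 0.952 = 338
60–69: 2328 * 0.935 = 2177
Net migration: 0–9 + 100 → 1276
End of period: [1276, 501, 1371, 1494, 1859, 338, 2177]

501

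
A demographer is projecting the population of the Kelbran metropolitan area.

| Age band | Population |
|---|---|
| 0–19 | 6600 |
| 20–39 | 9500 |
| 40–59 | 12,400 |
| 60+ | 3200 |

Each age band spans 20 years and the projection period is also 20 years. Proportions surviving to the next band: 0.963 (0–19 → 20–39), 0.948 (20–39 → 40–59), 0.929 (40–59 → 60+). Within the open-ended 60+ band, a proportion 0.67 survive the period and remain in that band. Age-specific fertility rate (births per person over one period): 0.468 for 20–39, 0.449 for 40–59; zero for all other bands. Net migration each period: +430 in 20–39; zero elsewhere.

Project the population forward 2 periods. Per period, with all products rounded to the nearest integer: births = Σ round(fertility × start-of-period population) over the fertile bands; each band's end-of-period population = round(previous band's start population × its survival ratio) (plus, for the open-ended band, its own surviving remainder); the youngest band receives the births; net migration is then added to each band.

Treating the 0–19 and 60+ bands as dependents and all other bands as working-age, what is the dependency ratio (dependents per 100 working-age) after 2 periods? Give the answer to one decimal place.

149.9

Let group 1 be 0–19 through group 4 = 60+.
After projecting period 1:
Births: 9500 × 0.468 = 4446 ; 12400 × 0.449 = 5568 ⇒ total 10014
Group 2: 6600 × 0.963 = 6356
Group 3: 9500 × 0.948 = 9006
Group 4: 12400 × 0.929 + 3200 × 0.67 = 11520 + 2144 = 13664
Net migration: Group 2 + 430 → 6786
Giving 10014 / 6786 / 9006 / 13664.
After projecting period 2:
Births: 6786 × 0.468 = 3176 ; 9006 × 0.449 = 4044 ⇒ total 7220
Group 2: 10014 × 0.963 = 9643
Group 3: 6786 × 0.948 = 6433
Group 4: 9006 × 0.929 + 13664 × 0.67 = 8367 + 9155 = 17522
Net migration: Group 2 + 430 → 10073
Giving 7220 / 10073 / 6433 / 17522.
Dependents (band 0–19 + band 60+) = 7220 + 17522 = 24742; working-age = 16506; ratio = 24742/16506 × 100 = 149.9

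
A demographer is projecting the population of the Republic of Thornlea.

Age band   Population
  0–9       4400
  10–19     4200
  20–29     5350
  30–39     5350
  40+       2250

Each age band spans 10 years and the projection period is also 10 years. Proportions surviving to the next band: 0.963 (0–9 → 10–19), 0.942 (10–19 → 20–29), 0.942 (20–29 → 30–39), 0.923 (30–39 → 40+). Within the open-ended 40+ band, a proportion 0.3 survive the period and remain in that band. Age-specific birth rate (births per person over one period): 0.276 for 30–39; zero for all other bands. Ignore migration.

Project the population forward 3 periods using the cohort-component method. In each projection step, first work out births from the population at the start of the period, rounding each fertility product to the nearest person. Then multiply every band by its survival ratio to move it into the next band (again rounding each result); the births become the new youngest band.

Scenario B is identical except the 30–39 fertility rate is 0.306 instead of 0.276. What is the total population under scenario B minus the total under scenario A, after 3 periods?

401

[period 1]
Births: 5350 × 0.276 = 1477
10–19: 4400 × 0.963 = 4237
20–29: 4200 × 0.942 = 3956
30–39: 5350 × 0.942 = 5040
40+: 5350 × 0.923 + 2250 × 0.3 = 4938 + 675 = 5613
→ [1477, 4237, 3956, 5040, 5613]
[period 2]
Births: 5040 × 0.276 = 1391
10–19: 1477 × 0.963 = 1422
20–29: 4237 × 0.942 = 3991
30–39: 3956 × 0.942 = 3727
40+: 5040 × 0.923 + 5613 × 0.3 = 4652 + 1684 = 6336
→ [1391, 1422, 3991, 3727, 6336]
[period 3]
Births: 3727 × 0.276 = 1029
10–19: 1391 × 0.963 = 1340
20–29: 1422 × 0.942 = 1340
30–39: 3991 × 0.942 = 3760
40+: 3727 × 0.923 + 6336 × 0.3 = 3440 + 1901 = 5341
→ [1029, 1340, 1340, 3760, 5341]
Scenario A total after 3 periods: 12810
Scenario B projection —
[period 1]
Births: 5350 × 0.306 = 1637
10–19: 4400 × 0.963 = 4237
20–29: 4200 × 0.942 = 3956
30–39: 5350 × 0.942 = 5040
40+: 5350 × 0.923 + 2250 × 0.3 = 4938 + 675 = 5613
→ [1637, 4237, 3956, 5040, 5613]
[period 2]
Births: 5040 × 0.306 = 1542
10–19: 1637 × 0.963 = 1576
20–29: 4237 × 0.942 = 3991
30–39: 3956 × 0.942 = 3727
40+: 5040 × 0.923 + 5613 × 0.3 = 4652 + 1684 = 6336
→ [1542, 1576, 3991, 3727, 6336]
[period 3]
Births: 3727 × 0.306 = 1140
10–19: 1542 × 0.963 = 1485
20–29: 1576 × 0.942 = 1485
30–39: 3991 × 0.942 = 3760
40+: 3727 × 0.923 + 6336 × 0.3 = 3440 + 1901 = 5341
→ [1140, 1485, 1485, 3760, 5341]
Scenario B total after 3 periods: 13211
Difference B − A = 13211 − 12810 = 401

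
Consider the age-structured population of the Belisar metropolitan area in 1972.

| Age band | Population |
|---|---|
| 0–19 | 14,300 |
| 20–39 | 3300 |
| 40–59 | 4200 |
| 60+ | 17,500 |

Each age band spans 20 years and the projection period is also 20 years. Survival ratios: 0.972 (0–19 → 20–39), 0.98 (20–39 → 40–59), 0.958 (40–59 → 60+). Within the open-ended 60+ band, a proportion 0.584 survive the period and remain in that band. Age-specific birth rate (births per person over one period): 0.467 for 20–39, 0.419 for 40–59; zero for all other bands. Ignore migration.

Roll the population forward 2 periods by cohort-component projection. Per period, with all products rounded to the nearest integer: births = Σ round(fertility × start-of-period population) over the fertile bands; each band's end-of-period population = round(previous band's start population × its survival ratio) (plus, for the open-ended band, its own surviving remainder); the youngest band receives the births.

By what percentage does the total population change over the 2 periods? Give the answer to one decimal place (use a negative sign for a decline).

-8.2

After projecting period 1:
Births: 3300 × 0.467 = 1541, 4200 × 0.419 = 1760 ⇒ total 3301
20–39: 14300 × 0.972 = 13900
40–59: 3300 × 0.98 = 3234
60+: 4200 × 0.958 + 17500 × 0.584 = 4024 + 10220 = 14244
Population now: 0–19=3301, 20–39=13900, 40–59=3234, 60+=14244
After projecting period 2:
Births: 13900 × 0.467 = 6491, 3234 × 0.419 = 1355 ⇒ total 7846
20–39: 3301 × 0.972 = 3209
40–59: 13900 × 0.98 = 13622
60+: 3234 × 0.958 + 14244 × 0.584 = 3098 + 8318 = 11416
Population now: 0–19=7846, 20–39=3209, 40–59=13622, 60+=11416
Total: 39300 → 36093; change = -3207; percentage change = -8.2%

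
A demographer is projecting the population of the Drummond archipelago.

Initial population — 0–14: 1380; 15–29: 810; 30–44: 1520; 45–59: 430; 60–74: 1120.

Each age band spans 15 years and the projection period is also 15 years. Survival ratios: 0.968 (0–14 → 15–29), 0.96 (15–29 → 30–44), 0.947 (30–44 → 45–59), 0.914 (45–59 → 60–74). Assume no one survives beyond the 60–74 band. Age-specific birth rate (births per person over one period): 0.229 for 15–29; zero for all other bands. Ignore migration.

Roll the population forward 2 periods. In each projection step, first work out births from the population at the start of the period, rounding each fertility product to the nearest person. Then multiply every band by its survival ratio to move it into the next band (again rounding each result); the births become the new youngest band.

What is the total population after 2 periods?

3820

After projecting period 1:
Births: 810 * 0.229 = 185
15–29: 1380 * 0.968 = 1336
30–44: 810 * 0.96 = 778
45–59: 1520 * 0.947 = 1439
60–74: 430 * 0.914 = 393
End of period: [185, 1336, 778, 1439, 393]
After projecting period 2:
Births: 1336 * 0.229 = 306
15–29: 185 * 0.968 = 179
30–44: 1336 * 0.96 = 1283
45–59: 778 * 0.947 = 737
60–74: 1439 * 0.914 = 1315
End of period: [306, 179, 1283, 737, 1315]
Total after period 2: 306 + 179 + 1283 + 737 + 1315 = 3820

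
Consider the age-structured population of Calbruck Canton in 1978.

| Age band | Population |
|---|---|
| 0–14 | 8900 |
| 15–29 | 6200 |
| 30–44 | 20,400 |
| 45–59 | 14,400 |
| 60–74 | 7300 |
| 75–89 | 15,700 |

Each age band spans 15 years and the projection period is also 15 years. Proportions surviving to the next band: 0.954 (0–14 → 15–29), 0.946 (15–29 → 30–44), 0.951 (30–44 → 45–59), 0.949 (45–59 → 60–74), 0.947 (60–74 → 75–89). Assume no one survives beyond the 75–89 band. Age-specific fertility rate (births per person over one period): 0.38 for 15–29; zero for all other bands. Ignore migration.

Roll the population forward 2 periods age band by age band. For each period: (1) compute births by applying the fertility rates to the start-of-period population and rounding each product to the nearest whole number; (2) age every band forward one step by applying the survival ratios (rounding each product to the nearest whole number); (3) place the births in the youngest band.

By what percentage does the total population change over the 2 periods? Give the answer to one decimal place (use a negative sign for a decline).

Numbering the bands 1..6 from youngest to oldest:
Period 1.
Births: 6200 × 0.38 = 2356
Band 2: 8900 × 0.954 = 8491
Band 3: 6200 × 0.946 = 5865
Band 4: 20400 × 0.951 = 19400
Band 5: 14400 × 0.949 = 13666
Band 6: 7300 × 0.947 = 6913
Population now: 0–14=2356, 15–29=8491, 30–44=5865, 45–59=19400, 60–74=13666, 75–89=6913
Period 2.
Births: 8491 × 0.38 = 3227
Band 2: 2356 × 0.954 = 2248
Band 3: 8491 × 0.946 = 8032
Band 4: 5865 × 0.951 = 5578
Band 5: 19400 × 0.949 = 18411
Band 6: 13666 × 0.947 = 12942
Population now: 0–14=3227, 15–29=2248, 30–44=8032, 45–59=5578, 60–74=18411, 75–89=12942
Total: 72900 → 50438; change = -22462; percentage change = -30.8%

-30.8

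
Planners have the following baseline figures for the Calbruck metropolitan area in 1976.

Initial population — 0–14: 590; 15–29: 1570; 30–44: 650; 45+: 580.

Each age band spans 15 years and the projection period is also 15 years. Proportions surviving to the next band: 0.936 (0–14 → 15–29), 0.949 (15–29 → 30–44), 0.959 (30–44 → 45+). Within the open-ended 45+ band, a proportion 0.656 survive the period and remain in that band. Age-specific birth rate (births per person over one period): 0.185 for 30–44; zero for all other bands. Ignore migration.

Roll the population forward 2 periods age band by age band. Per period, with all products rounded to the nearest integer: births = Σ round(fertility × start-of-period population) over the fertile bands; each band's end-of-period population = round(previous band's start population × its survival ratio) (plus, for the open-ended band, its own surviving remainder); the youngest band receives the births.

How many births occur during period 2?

276

— Period 1 —
Births: 650 * 0.185 = 120
15–29: 590 * 0.936 = 552
30–44: 1570 * 0.949 = 1490
45+: 650 * 0.959 + 580 * 0.656 = 623 + 380 = 1003
→ [120, 552, 1490, 1003]
— Period 2 —
Births: 1490 * 0.185 = 276
15–29: 120 * 0.936 = 112
30–44: 552 * 0.949 = 524
45+: 1490 * 0.959 + 1003 * 0.656 = 1429 + 658 = 2087
→ [276, 112, 524, 2087]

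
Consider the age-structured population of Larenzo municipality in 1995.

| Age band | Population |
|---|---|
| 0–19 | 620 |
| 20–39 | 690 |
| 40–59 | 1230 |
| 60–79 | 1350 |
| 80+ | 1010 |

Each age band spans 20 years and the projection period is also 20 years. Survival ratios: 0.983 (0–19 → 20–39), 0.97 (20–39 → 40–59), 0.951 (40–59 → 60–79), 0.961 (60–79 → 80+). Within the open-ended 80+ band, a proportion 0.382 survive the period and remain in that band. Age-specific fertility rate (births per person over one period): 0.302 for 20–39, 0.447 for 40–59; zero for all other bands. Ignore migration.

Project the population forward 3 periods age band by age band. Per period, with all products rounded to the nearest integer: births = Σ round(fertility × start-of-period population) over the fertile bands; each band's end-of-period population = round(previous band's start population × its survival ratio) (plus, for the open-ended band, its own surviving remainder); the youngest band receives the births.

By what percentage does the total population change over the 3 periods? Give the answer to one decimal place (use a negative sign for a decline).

-27.9

Numbering the bands 1..5 from youngest to oldest:
[period 1]
Births: 690 × 0.302 = 208 ; 1230 × 0.447 = 550 ⇒ total 758
Band 2: 620 × 0.983 = 609
Band 3: 690 × 0.97 = 669
Band 4: 1230 × 0.951 = 1170
Band 5: 1350 × 0.961 + 1010 × 0.382 = 1297 + 386 = 1683
End of period: [758, 609, 669, 1170, 1683]
[period 2]
Births: 609 × 0.302 = 184 ; 669 × 0.447 = 299 ⇒ total 483
Band 2: 758 × 0.983 = 745
Band 3: 609 × 0.97 = 591
Band 4: 669 × 0.951 = 636
Band 5: 1170 × 0.961 + 1683 × 0.382 = 1124 + 643 = 1767
End of period: [483, 745, 591, 636, 1767]
[period 3]
Births: 745 × 0.302 = 225 ; 591 × 0.447 = 264 ⇒ total 489
Band 2: 483 × 0.983 = 475
Band 3: 745 × 0.97 = 723
Band 4: 591 × 0.951 = 562
Band 5: 636 × 0.961 + 1767 × 0.382 = 611 + 675 = 1286
End of period: [489, 475, 723, 562, 1286]
Total: 4900 → 3535; change = -1365; percentage change = -27.9%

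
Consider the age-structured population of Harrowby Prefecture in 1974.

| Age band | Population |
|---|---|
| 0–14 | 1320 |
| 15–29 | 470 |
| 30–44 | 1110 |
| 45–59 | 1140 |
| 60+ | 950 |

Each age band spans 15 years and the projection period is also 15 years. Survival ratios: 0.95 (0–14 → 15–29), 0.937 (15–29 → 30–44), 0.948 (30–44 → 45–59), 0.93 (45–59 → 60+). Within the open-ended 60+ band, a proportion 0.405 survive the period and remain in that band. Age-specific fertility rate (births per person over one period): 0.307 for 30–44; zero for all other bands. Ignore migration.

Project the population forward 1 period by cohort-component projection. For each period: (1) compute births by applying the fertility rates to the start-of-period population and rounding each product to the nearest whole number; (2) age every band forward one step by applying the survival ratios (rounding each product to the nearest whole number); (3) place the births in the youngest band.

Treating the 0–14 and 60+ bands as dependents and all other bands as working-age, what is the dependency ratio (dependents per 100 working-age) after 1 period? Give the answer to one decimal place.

Let group 1 be 0–14 through group 5 = 60+.
After projecting period 1:
Births: 1110 × 0.307 = 341
Group 2: 1320 × 0.95 = 1254
Group 3: 470 × 0.937 = 440
Group 4: 1110 × 0.948 = 1052
Group 5: 1140 × 0.93 + 950 × 0.405 = 1060 + 385 = 1445
→ [341, 1254, 440, 1052, 1445]
Dependents (band 0–14 + band 60+) = 341 + 1445 = 1786; working-age = 2746; ratio = 1786/2746 × 100 = 65.0

65.0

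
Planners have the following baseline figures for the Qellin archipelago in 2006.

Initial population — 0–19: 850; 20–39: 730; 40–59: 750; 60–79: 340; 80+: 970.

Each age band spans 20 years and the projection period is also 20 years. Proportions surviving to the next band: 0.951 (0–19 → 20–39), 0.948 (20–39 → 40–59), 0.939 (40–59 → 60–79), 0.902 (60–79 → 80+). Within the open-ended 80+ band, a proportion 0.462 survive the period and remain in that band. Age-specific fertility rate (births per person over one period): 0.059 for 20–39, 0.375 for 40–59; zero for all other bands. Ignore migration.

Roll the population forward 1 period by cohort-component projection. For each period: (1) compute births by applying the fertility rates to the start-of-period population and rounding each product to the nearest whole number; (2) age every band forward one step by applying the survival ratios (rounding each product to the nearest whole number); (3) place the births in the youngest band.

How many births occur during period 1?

324

Call the bands 1 to 5, youngest first.
After projecting period 1:
Births: 730 × 0.059 = 43, 750 × 0.375 = 281 — total 324
Band 2: 850 × 0.951 = 808
Band 3: 730 × 0.948 = 692
Band 4: 750 × 0.939 = 704
Band 5: 340 × 0.902 + 970 × 0.462 = 307 + 448 = 755
→ [324, 808, 692, 704, 755]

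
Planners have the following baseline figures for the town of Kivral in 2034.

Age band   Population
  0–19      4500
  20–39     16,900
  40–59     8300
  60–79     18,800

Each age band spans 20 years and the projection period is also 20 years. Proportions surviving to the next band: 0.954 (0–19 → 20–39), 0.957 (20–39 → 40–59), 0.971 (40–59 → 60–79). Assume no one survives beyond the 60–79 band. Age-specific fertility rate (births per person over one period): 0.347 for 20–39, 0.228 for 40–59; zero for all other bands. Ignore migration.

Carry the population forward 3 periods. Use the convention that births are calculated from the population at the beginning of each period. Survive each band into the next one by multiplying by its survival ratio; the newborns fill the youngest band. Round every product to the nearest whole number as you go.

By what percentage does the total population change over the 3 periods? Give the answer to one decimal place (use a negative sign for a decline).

Numbering the bands 1..4 from youngest to oldest:
After projecting period 1:
Births: 16900 × 0.347 = 5864 ; 8300 × 0.228 = 1892 → total 7756
Band 2: 4500 × 0.954 = 4293
Band 3: 16900 × 0.957 = 16173
Band 4: 8300 × 0.971 = 8059
→ [7756, 4293, 16173, 8059]
After projecting period 2:
Births: 4293 × 0.347 = 1490 ; 16173 × 0.228 = 3687 → total 5177
Band 2: 7756 × 0.954 = 7399
Band 3: 4293 × 0.957 = 4108
Band 4: 16173 × 0.971 = 15704
→ [5177, 7399, 4108, 15704]
After projecting period 3:
Births: 7399 × 0.347 = 2567 ; 4108 × 0.228 = 937 → total 3504
Band 2: 5177 × 0.954 = 4939
Band 3: 7399 × 0.957 = 7081
Band 4: 4108 × 0.971 = 3989
→ [3504, 4939, 7081, 3989]
Total: 48500 → 19513; change = -28987; percentage change = -59.8%

-59.8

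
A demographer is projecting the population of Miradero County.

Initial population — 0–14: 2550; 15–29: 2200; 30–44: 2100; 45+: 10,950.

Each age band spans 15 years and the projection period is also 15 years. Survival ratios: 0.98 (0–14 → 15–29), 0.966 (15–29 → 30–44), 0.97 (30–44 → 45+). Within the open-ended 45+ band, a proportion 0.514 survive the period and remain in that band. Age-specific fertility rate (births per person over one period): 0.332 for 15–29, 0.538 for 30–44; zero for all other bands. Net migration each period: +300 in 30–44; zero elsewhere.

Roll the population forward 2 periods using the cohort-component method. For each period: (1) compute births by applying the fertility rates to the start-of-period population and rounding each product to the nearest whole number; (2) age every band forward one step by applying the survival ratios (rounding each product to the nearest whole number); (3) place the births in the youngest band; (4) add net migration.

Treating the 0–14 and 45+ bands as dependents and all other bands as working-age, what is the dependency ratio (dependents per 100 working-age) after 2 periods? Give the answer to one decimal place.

Period 1:
Births: 2200 × 0.332 = 730 ; 2100 × 0.538 = 1130 → 1860
15–29: 2550 × 0.98 = 2499
30–44: 2200 × 0.966 = 2125
45+: 2100 × 0.97 + 10950 × 0.514 = 2037 + 5628 = 7665
Net migration: 30–44 + 300 → 2425
Population now: 0–14=1860, 15–29=2499, 30–44=2425, 45+=7665
Period 2:
Births: 2499 × 0.332 = 830 ; 2425 × 0.538 = 1305 → 2135
15–29: 1860 × 0.98 = 1823
30–44: 2499 × 0.966 = 2414
45+: 2425 × 0.97 + 7665 × 0.514 = 2352 + 3940 = 6292
Net migration: 30–44 + 300 → 2714
Population now: 0–14=2135, 15–29=1823, 30–44=2714, 45+=6292
Dependents (band 0–14 + band 45+) = 2135 + 6292 = 8427; working-age = 4537; ratio = 8427/4537 × 100 = 185.7

185.7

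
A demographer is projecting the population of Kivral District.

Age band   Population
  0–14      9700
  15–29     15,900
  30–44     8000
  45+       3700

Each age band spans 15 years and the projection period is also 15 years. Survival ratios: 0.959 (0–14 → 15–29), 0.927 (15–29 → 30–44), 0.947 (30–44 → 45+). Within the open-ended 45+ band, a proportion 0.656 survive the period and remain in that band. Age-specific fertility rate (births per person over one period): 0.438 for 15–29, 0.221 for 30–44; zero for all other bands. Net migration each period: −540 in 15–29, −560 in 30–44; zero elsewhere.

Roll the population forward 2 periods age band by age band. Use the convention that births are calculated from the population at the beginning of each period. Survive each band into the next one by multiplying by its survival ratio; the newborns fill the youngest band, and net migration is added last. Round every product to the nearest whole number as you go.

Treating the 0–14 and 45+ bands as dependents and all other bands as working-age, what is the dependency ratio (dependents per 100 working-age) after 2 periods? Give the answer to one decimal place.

175.1

[period 1]
Births: 15900 * 0.438 = 6964 ; 8000 * 0.221 = 1768 — total 8732
15–29: 9700 * 0.959 = 9302
30–44: 15900 * 0.927 = 14739
45+: 8000 * 0.947 + 3700 * 0.656 = 7576 + 2427 = 10003
Net migration: 15–29 − 540 → 8762; 30–44 − 560 → 14179
Giving 8732 / 8762 / 14179 / 10003.
[period 2]
Births: 8762 * 0.438 = 3838 ; 14179 * 0.221 = 3134 — total 6972
15–29: 8732 * 0.959 = 8374
30–44: 8762 * 0.927 = 8122
45+: 14179 * 0.947 + 10003 * 0.656 = 13428 + 6562 = 19990
Net migration: 15–29 − 540 → 7834; 30–44 − 560 → 7562
Giving 6972 / 7834 / 7562 / 19990.
Dependents (band 0–14 + band 45+) = 6972 + 19990 = 26962; working-age = 15396; ratio = 26962/15396 × 100 = 175.1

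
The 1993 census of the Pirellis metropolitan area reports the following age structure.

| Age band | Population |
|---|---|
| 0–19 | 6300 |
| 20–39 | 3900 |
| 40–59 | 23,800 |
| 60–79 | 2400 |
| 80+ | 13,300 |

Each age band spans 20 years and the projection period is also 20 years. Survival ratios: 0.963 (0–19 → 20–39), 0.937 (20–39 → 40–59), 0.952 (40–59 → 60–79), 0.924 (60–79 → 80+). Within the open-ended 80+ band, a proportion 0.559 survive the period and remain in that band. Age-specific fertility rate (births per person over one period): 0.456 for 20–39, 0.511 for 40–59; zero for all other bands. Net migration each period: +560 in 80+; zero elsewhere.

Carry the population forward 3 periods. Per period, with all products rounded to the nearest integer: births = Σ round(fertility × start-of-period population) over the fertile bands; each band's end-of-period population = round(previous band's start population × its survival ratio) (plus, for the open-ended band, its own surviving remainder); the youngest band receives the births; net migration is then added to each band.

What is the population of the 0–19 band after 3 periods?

Period 1:
Births: 3900 × 0.456 = 1778, 23800 × 0.511 = 12162 → total 13940
20–39: 6300 × 0.963 = 6067
40–59: 3900 × 0.937 = 3654
60–79: 23800 × 0.952 = 22658
80+: 2400 × 0.924 + 13300 × 0.559 = 2218 + 7435 = 9653
Net migration: 80+ + 560 → 10213
End of period: [13940, 6067, 3654, 22658, 10213]
Period 2:
Births: 6067 × 0.456 = 2767, 3654 × 0.511 = 1867 → total 4634
20–39: 13940 × 0.963 = 13424
40–59: 6067 × 0.937 = 5685
60–79: 3654 × 0.952 = 3479
80+: 22658 × 0.924 + 10213 × 0.559 = 20936 + 5709 = 26645
Net migration: 80+ + 560 → 27205
End of period: [4634, 13424, 5685, 3479, 27205]
Period 3:
Births: 13424 × 0.456 = 6121, 5685 × 0.511 = 2905 → total 9026
20–39: 4634 × 0.963 = 4463
40–59: 13424 × 0.937 = 12578
60–79: 5685 × 0.952 = 5412
80+: 3479 × 0.924 + 27205 × 0.559 = 3215 + 15208 = 18423
Net migration: 80+ + 560 → 18983
End of period: [9026, 4463, 12578, 5412, 18983]

9026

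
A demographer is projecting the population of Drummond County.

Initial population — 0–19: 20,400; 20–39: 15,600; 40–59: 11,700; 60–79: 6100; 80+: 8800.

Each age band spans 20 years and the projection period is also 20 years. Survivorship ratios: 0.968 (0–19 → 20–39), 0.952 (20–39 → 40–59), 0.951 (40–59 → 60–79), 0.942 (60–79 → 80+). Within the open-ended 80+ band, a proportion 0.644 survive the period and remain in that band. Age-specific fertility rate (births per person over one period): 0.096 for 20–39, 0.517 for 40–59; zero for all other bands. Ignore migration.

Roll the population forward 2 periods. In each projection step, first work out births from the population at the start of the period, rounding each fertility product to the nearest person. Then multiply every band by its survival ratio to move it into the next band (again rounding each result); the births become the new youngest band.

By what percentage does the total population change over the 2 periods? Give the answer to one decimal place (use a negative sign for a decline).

8.0

Period 1:
Births: 15600 × 0.096 = 1498  |  11700 × 0.517 = 6049 ⇒ total 7547
20–39: 20400 × 0.968 = 19747
40–59: 15600 × 0.952 = 14851
60–79: 11700 × 0.951 = 11127
80+: 6100 × 0.942 + 8800 × 0.644 = 5746 + 5667 = 11413
→ [7547, 19747, 14851, 11127, 11413]
Period 2:
Births: 19747 × 0.096 = 1896  |  14851 × 0.517 = 7678 ⇒ total 9574
20–39: 7547 × 0.968 = 7305
40–59: 19747 × 0.952 = 18799
60–79: 14851 × 0.951 = 14123
80+: 11127 × 0.942 + 11413 × 0.644 = 10482 + 7350 = 17832
→ [9574, 7305, 18799, 14123, 17832]
Total: 62600 → 67633; change = 5033; percentage change = 8.0%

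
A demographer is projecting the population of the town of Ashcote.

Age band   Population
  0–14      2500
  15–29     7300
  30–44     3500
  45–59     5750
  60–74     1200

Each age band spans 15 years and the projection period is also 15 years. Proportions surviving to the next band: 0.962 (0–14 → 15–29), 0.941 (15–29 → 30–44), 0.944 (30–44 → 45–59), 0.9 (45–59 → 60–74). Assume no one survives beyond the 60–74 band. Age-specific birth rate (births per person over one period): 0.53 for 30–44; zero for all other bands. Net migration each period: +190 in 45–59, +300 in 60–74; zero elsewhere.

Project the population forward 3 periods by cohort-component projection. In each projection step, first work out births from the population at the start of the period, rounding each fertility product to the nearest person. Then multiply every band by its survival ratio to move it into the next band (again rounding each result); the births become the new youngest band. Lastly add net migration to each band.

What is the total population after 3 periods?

After projecting period 1:
Births: 3500 × 0.53 = 1855
15–29: 2500 × 0.962 = 2405
30–44: 7300 × 0.941 = 6869
45–59: 3500 × 0.944 = 3304
60–74: 5750 × 0.9 = 5175
Net migration: 45–59 + 190 → 3494; 60–74 + 300 → 5475
Population now: 0–14=1855, 15–29=2405, 30–44=6869, 45–59=3494, 60–74=5475
After projecting period 2:
Births: 6869 × 0.53 = 3641
15–29: 1855 × 0.962 = 1785
30–44: 2405 × 0.941 = 2263
45–59: 6869 × 0.944 = 6484
60–74: 3494 × 0.9 = 3145
Net migration: 45–59 + 190 → 6674; 60–74 + 300 → 3445
Population now: 0–14=3641, 15–29=1785, 30–44=2263, 45–59=6674, 60–74=3445
After projecting period 3:
Births: 2263 × 0.53 = 1199
15–29: 3641 × 0.962 = 3503
30–44: 1785 × 0.941 = 1680
45–59: 2263 × 0.944 = 2136
60–74: 6674 × 0.9 = 6007
Net migration: 45–59 + 190 → 2326; 60–74 + 300 → 6307
Population now: 0–14=1199, 15–29=3503, 30–44=1680, 45–59=2326, 60–74=6307
Total after period 3: 1199 + 3503 + 1680 + 2326 + 6307 = 15015

15015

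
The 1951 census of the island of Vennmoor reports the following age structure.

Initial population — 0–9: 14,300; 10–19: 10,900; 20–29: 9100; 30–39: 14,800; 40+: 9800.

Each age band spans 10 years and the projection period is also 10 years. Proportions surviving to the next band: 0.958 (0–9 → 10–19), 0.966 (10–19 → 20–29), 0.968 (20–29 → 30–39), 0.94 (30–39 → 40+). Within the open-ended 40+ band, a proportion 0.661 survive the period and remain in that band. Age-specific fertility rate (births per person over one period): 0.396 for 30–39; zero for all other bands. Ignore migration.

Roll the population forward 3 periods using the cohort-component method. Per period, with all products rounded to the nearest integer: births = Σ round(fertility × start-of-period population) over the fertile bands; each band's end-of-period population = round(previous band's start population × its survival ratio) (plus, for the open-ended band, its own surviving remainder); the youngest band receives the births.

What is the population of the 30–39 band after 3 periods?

Period 1:
Births: 14800 × 0.396 = 5861
10–19: 14300 × 0.958 = 13699
20–29: 10900 × 0.966 = 10529
30–39: 9100 × 0.968 = 8809
40+: 14800 × 0.94 + 9800 × 0.661 = 13912 + 6478 = 20390
→ [5861, 13699, 10529, 8809, 20390]
Period 2:
Births: 8809 × 0.396 = 3488
10–19: 5861 × 0.958 = 5615
20–29: 13699 × 0.966 = 13233
30–39: 10529 × 0.968 = 10192
40+: 8809 × 0.94 + 20390 × 0.661 = 8280 + 13478 = 21758
→ [3488, 5615, 13233, 10192, 21758]
Period 3:
Births: 10192 × 0.396 = 4036
10–19: 3488 × 0.958 = 3342
20–29: 5615 × 0.966 = 5424
30–39: 13233 × 0.968 = 12810
40+: 10192 × 0.94 + 21758 × 0.661 = 9580 + 14382 = 23962
→ [4036, 3342, 5424, 12810, 23962]

12810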